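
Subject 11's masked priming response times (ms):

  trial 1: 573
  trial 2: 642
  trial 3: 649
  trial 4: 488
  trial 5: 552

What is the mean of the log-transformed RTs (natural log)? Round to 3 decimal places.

6.359

ln(RT): 6.3509, 6.4646, 6.4754, 6.1903, 6.3135
Σ ln(RT) = 31.7948
Mean = 31.7948/5 = 6.35895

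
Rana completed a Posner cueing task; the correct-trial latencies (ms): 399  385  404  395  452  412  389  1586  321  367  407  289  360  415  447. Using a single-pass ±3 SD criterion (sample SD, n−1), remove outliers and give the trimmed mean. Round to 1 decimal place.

388.7 ms

n = 15, ΣRT = 7028, M = 468.533
Σ(x−M)² = 1363113.73; s = √(1363113.73/14) = 312.034
Cutoffs: 468.533 ± 3·312.034 → [-467.6, 1404.6]
Outside: 1586 → excluded.
Retained (n=14): Σ = 5442, mean = 5442/14 = 388.714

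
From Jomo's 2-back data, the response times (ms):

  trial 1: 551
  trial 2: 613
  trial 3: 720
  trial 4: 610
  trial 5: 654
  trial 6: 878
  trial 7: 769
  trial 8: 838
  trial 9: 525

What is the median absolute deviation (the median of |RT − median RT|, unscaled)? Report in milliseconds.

Sorted: 525, 551, 610, 613, 654, 720, 769, 838, 878 → median = 654
|x − 654|: 103, 41, 66, 44, 0, 224, 115, 184, 129
Sorted deviations: 0, 41, 44, 66, 103, 115, 129, 184, 224 → MAD = 103

103 ms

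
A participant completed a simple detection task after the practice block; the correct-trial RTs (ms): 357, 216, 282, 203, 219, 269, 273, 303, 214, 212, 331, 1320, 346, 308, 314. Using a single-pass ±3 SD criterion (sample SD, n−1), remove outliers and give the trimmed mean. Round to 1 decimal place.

n = 15, ΣRT = 5167, M = 344.467
Σ(x−M)² = 1057515.73; s = √(1057515.73/14) = 274.840
Cutoffs: 344.467 ± 3·274.840 → [-480.1, 1169.0]
Outside: 1320 → excluded.
Retained (n=14): Σ = 3847, mean = 3847/14 = 274.786

274.8 ms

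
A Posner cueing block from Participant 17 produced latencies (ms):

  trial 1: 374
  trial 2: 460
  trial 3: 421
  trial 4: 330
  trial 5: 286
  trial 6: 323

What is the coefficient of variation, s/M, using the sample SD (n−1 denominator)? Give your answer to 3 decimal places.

0.179

n = 6, Σ = 2194, M = 365.6667
Σ(x−M)² = 21469.333; s = √(21469.333/5) = 65.5276
CV = 65.5276 / 365.6667 = 0.17920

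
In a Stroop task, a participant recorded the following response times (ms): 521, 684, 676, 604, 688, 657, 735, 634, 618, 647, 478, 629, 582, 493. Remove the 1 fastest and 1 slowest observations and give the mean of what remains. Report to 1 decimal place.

Sorted: 478, 493, 521, 582, 604, 618, 629, 634, 647, 657, 676, 684, 688, 735
Drop lowest 1 (478) and highest 1 (735)
Remaining (n=12): Σ = 7433, mean = 7433/12 = 619.417

619.4 ms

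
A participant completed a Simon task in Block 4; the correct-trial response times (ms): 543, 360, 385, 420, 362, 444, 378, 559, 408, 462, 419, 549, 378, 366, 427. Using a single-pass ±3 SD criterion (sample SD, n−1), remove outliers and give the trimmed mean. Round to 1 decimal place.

430.7 ms

n = 15, ΣRT = 6460, M = 430.667
Σ(x−M)² = 66551.33; s = √(66551.33/14) = 68.947
Cutoffs: 430.667 ± 3·68.947 → [223.8, 637.5]
No RTs fall outside the cutoffs; all 15 retained. Mean = 6460/15 = 430.667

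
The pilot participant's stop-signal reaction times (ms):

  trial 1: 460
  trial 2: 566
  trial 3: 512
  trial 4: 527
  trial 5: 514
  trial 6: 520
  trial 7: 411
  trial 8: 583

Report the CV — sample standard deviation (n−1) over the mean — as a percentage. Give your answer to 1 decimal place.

10.7%

n = 8, Σ = 4093, M = 511.6250
Σ(x−M)² = 21153.875; s = √(21153.875/7) = 54.9726
CV = 54.9726 / 511.6250 = 0.10745 = 10.745%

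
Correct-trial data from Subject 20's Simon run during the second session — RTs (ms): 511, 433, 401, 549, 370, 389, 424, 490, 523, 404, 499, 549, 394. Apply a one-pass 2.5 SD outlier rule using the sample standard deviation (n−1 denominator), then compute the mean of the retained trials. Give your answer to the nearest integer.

n = 13, ΣRT = 5936, M = 456.615
Σ(x−M)² = 50823.08; s = √(50823.08/12) = 65.079
Cutoffs: 456.615 ± 2.5·65.079 → [293.9, 619.3]
No RTs fall outside the cutoffs; all 13 retained. Mean = 5936/13 = 456.615

457 ms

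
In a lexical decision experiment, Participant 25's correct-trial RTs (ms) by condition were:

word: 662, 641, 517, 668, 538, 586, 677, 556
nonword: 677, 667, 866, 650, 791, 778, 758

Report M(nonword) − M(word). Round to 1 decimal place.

135.4 ms

M(word) = 4845/8 = 605.625
M(nonword) = 5187/7 = 741.000
Difference = 741.000 − 605.625 = 135.375 ms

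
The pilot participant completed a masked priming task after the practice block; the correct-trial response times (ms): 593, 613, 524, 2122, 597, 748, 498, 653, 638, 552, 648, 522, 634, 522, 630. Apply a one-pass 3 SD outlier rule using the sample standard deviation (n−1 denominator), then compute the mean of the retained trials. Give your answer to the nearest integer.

n = 15, ΣRT = 10494, M = 699.600
Σ(x−M)² = 2229077.60; s = √(2229077.60/14) = 399.024
Cutoffs: 699.600 ± 3·399.024 → [-497.5, 1896.7]
Outside: 2122 → excluded.
Retained (n=14): Σ = 8372, mean = 8372/14 = 598.000

598 ms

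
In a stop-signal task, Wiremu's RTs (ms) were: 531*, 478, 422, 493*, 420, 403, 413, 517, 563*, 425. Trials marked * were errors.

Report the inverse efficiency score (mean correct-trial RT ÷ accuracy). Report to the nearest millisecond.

Correct trials (n=7): 478, 422, 420, 403, 413, 517, 425
Mean correct RT = 3078/7 = 439.7143 ms
Proportion correct = 7/10
IES = 439.7143 / (7/10) = 628.163 ms

628 ms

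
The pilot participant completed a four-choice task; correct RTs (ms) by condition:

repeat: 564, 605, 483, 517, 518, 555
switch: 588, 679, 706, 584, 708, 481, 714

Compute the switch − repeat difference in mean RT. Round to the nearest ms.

M(repeat) = 3242/6 = 540.333
M(switch) = 4460/7 = 637.143
Difference = 637.143 − 540.333 = 96.810 ms

97 ms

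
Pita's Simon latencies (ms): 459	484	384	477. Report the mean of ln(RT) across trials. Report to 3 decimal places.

ln(RT): 6.1291, 6.1821, 5.9506, 6.1675
Σ ln(RT) = 24.4293
Mean = 24.4293/4 = 6.10732

6.107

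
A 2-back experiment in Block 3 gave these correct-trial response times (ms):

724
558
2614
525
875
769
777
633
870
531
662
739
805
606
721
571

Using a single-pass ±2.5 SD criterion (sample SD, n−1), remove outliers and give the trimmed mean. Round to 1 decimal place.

n = 16, ΣRT = 12980, M = 811.250
Σ(x−M)² = 3659909.00; s = √(3659909.00/15) = 493.957
Cutoffs: 811.250 ± 2.5·493.957 → [-423.6, 2046.1]
Outside: 2614 → excluded.
Retained (n=15): Σ = 10366, mean = 10366/15 = 691.067

691.1 ms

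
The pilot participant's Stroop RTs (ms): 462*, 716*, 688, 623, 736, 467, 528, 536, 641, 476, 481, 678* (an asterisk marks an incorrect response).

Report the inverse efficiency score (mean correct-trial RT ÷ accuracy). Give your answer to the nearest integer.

767 ms

Correct trials (n=9): 688, 623, 736, 467, 528, 536, 641, 476, 481
Mean correct RT = 5176/9 = 575.1111 ms
Proportion correct = 9/12
IES = 575.1111 / (9/12) = 766.815 ms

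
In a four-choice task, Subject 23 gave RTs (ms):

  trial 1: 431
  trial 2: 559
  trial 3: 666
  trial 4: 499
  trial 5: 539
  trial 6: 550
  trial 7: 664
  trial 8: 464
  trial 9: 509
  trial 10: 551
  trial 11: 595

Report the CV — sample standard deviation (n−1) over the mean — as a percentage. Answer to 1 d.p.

n = 11, Σ = 6027, M = 547.9091
Σ(x−M)² = 54470.909; s = √(54470.909/10) = 73.8044
CV = 73.8044 / 547.9091 = 0.13470 = 13.470%

13.5%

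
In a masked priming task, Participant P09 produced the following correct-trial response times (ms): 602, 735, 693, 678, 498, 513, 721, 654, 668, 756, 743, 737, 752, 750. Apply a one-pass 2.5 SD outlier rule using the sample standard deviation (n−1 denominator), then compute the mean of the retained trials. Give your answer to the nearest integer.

n = 14, ΣRT = 9500, M = 678.571
Σ(x−M)² = 95845.43; s = √(95845.43/13) = 85.865
Cutoffs: 678.571 ± 2.5·85.865 → [463.9, 893.2]
No RTs fall outside the cutoffs; all 14 retained. Mean = 9500/14 = 678.571

679 ms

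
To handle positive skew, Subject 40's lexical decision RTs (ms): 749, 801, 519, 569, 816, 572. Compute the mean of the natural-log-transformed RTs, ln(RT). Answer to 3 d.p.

ln(RT): 6.6187, 6.6859, 6.2519, 6.3439, 6.7044, 6.3491
Σ ln(RT) = 38.9539
Mean = 38.9539/6 = 6.49232

6.492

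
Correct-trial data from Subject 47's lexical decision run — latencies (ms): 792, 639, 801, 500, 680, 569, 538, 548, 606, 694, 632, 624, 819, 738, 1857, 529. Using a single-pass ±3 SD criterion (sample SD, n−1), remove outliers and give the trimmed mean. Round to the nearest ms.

647 ms

n = 16, ΣRT = 11566, M = 722.875
Σ(x−M)² = 1523689.75; s = √(1523689.75/15) = 318.715
Cutoffs: 722.875 ± 3·318.715 → [-233.3, 1679.0]
Outside: 1857 → excluded.
Retained (n=15): Σ = 9709, mean = 9709/15 = 647.267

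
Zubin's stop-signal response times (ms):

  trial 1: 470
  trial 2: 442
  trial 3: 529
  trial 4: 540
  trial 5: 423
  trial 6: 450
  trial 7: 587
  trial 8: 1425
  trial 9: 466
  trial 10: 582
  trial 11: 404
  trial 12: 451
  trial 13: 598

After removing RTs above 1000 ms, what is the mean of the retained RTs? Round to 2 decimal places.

Excluded: 1425
Retained (n=12): Σ = 5942
Mean = 5942/12 = 495.1667

495.17 ms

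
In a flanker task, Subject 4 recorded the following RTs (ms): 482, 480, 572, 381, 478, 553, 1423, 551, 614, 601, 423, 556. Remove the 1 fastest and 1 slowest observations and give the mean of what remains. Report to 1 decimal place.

531.0 ms

Sorted: 381, 423, 478, 480, 482, 551, 553, 556, 572, 601, 614, 1423
Drop lowest 1 (381) and highest 1 (1423)
Remaining (n=10): Σ = 5310, mean = 5310/10 = 531.000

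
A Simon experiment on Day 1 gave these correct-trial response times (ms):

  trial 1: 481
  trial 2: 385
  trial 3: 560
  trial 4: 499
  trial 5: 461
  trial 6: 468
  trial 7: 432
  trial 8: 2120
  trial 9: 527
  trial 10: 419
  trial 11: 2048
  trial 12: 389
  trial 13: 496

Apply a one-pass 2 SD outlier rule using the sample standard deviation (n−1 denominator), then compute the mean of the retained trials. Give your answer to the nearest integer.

465 ms

n = 13, ΣRT = 9285, M = 714.231
Σ(x−M)² = 4468054.31; s = √(4468054.31/12) = 610.195
Cutoffs: 714.231 ± 2·610.195 → [-506.2, 1934.6]
Outside: 2048, 2120 → excluded.
Retained (n=11): Σ = 5117, mean = 5117/11 = 465.182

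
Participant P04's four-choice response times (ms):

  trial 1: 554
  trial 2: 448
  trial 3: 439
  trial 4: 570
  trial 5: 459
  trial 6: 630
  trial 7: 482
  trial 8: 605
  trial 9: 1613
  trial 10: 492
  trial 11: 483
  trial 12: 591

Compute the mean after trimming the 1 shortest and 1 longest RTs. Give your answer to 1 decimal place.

Sorted: 439, 448, 459, 482, 483, 492, 554, 570, 591, 605, 630, 1613
Drop lowest 1 (439) and highest 1 (1613)
Remaining (n=10): Σ = 5314, mean = 5314/10 = 531.400

531.4 ms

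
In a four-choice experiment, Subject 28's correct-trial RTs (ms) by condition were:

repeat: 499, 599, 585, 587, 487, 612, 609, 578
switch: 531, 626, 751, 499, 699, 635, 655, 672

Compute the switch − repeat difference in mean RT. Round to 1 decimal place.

64.0 ms

M(repeat) = 4556/8 = 569.500
M(switch) = 5068/8 = 633.500
Difference = 633.500 − 569.500 = 64.000 ms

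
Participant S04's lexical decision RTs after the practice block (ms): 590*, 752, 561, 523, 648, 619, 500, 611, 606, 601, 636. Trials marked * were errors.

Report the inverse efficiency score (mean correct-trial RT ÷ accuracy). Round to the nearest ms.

Correct trials (n=10): 752, 561, 523, 648, 619, 500, 611, 606, 601, 636
Mean correct RT = 6057/10 = 605.7000 ms
Proportion correct = 10/11
IES = 605.7000 / (10/11) = 666.270 ms

666 ms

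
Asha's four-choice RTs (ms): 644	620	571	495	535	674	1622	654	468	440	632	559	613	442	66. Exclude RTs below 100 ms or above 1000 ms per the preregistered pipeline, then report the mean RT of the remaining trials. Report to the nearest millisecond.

Excluded: 66, 1622
Retained (n=13): Σ = 7347
Mean = 7347/13 = 565.1538

565 ms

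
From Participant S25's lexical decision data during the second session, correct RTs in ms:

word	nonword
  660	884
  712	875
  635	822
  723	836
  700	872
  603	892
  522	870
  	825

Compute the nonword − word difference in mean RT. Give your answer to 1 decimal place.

208.8 ms

M(word) = 4555/7 = 650.714
M(nonword) = 6876/8 = 859.500
Difference = 859.500 − 650.714 = 208.786 ms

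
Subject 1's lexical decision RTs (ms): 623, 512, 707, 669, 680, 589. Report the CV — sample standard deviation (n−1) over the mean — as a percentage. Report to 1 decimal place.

n = 6, Σ = 3780, M = 630.0000
Σ(x−M)² = 25604.000; s = √(25604.000/5) = 71.5598
CV = 71.5598 / 630.0000 = 0.11359 = 11.359%

11.4%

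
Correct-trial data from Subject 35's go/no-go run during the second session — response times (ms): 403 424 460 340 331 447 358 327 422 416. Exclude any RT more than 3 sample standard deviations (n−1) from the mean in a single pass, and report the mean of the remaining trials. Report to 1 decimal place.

392.8 ms

n = 10, ΣRT = 3928, M = 392.800
Σ(x−M)² = 22069.60; s = √(22069.60/9) = 49.519
Cutoffs: 392.800 ± 3·49.519 → [244.2, 541.4]
No RTs fall outside the cutoffs; all 10 retained. Mean = 3928/10 = 392.800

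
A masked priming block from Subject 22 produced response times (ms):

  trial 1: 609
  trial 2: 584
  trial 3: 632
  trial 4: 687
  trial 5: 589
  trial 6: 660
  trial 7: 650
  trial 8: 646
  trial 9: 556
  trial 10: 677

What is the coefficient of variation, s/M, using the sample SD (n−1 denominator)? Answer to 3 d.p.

0.069

n = 10, Σ = 6290, M = 629.0000
Σ(x−M)² = 16722.000; s = √(16722.000/9) = 43.1045
CV = 43.1045 / 629.0000 = 0.06853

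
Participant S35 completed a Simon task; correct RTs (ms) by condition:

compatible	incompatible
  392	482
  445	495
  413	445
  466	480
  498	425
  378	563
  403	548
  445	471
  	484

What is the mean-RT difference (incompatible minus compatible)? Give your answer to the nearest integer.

M(compatible) = 3440/8 = 430.000
M(incompatible) = 4393/9 = 488.111
Difference = 488.111 − 430.000 = 58.111 ms

58 ms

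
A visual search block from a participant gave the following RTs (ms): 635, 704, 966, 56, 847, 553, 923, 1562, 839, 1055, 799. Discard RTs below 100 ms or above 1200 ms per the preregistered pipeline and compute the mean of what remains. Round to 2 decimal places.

813.44 ms

Excluded: 56, 1562
Retained (n=9): Σ = 7321
Mean = 7321/9 = 813.4444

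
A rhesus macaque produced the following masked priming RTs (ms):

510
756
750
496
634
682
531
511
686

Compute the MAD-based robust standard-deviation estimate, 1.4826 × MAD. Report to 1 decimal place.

Sorted: 496, 510, 511, 531, 634, 682, 686, 750, 756 → median = 634
|x − 634| sorted: 0, 48, 52, 103, 116, 122, 123, 124, 138 → MAD = 116
Robust SD ≈ 1.4826 × 116 = 171.982

172.0 ms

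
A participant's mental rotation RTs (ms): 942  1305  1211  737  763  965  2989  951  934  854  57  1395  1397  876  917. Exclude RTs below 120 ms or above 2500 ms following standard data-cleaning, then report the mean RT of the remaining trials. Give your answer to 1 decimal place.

Excluded: 57, 2989
Retained (n=13): Σ = 13247
Mean = 13247/13 = 1019.0000

1019.0 ms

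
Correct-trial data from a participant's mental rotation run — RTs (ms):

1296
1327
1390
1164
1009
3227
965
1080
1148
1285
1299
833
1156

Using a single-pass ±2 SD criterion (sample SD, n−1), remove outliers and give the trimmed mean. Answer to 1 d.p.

n = 13, ΣRT = 17179, M = 1321.462
Σ(x−M)² = 4242143.23; s = √(4242143.23/12) = 594.569
Cutoffs: 1321.462 ± 2·594.569 → [132.3, 2510.6]
Outside: 3227 → excluded.
Retained (n=12): Σ = 13952, mean = 13952/12 = 1162.667

1162.7 ms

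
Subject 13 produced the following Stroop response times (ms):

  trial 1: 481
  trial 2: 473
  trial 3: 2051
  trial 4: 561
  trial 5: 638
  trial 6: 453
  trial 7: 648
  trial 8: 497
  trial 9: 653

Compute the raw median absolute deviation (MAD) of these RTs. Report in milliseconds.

Sorted: 453, 473, 481, 497, 561, 638, 648, 653, 2051 → median = 561
|x − 561|: 80, 88, 1490, 0, 77, 108, 87, 64, 92
Sorted deviations: 0, 64, 77, 80, 87, 88, 92, 108, 1490 → MAD = 87

87 ms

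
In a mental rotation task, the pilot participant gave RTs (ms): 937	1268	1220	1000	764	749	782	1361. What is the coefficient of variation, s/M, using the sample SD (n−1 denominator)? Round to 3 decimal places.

0.242

n = 8, Σ = 8081, M = 1010.1250
Σ(x−M)² = 419914.875; s = √(419914.875/7) = 244.9242
CV = 244.9242 / 1010.1250 = 0.24247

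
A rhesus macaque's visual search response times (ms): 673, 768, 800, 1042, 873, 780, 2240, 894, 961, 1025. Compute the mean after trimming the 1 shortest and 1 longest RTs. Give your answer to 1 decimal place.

892.9 ms

Sorted: 673, 768, 780, 800, 873, 894, 961, 1025, 1042, 2240
Drop lowest 1 (673) and highest 1 (2240)
Remaining (n=8): Σ = 7143, mean = 7143/8 = 892.875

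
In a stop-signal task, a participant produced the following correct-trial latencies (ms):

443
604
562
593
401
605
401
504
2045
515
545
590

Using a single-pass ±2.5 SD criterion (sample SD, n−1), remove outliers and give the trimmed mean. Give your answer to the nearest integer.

n = 12, ΣRT = 7808, M = 650.667
Σ(x−M)² = 2182170.67; s = √(2182170.67/11) = 445.398
Cutoffs: 650.667 ± 2.5·445.398 → [-462.8, 1764.2]
Outside: 2045 → excluded.
Retained (n=11): Σ = 5763, mean = 5763/11 = 523.909

524 ms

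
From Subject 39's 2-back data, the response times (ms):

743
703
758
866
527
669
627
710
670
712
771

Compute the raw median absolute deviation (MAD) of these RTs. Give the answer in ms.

41 ms

Sorted: 527, 627, 669, 670, 703, 710, 712, 743, 758, 771, 866 → median = 710
|x − 710|: 33, 7, 48, 156, 183, 41, 83, 0, 40, 2, 61
Sorted deviations: 0, 2, 7, 33, 40, 41, 48, 61, 83, 156, 183 → MAD = 41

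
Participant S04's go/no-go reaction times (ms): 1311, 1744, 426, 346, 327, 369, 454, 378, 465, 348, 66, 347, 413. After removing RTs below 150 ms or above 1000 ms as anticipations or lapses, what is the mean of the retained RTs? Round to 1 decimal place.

Excluded: 66, 1311, 1744
Retained (n=10): Σ = 3873
Mean = 3873/10 = 387.3000

387.3 ms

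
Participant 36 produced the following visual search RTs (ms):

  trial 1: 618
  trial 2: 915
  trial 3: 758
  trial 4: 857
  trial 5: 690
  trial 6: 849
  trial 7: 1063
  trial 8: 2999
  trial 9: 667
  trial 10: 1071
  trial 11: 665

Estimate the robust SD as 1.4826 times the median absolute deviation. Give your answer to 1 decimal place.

Sorted: 618, 665, 667, 690, 758, 849, 857, 915, 1063, 1071, 2999 → median = 849
|x − 849| sorted: 0, 8, 66, 91, 159, 182, 184, 214, 222, 231, 2150 → MAD = 182
Robust SD ≈ 1.4826 × 182 = 269.833

269.8 ms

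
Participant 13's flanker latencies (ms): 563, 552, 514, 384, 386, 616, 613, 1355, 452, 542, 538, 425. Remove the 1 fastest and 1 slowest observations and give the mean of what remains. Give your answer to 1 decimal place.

520.1 ms

Sorted: 384, 386, 425, 452, 514, 538, 542, 552, 563, 613, 616, 1355
Drop lowest 1 (384) and highest 1 (1355)
Remaining (n=10): Σ = 5201, mean = 5201/10 = 520.100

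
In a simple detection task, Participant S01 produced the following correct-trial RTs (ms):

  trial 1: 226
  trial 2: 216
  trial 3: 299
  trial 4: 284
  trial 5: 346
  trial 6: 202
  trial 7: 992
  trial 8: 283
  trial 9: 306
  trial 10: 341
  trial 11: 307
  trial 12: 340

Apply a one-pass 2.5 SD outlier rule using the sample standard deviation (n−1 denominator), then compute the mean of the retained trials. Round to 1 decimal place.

286.4 ms

n = 12, ΣRT = 4142, M = 345.167
Σ(x−M)² = 482547.67; s = √(482547.67/11) = 209.447
Cutoffs: 345.167 ± 2.5·209.447 → [-178.5, 868.8]
Outside: 992 → excluded.
Retained (n=11): Σ = 3150, mean = 3150/11 = 286.364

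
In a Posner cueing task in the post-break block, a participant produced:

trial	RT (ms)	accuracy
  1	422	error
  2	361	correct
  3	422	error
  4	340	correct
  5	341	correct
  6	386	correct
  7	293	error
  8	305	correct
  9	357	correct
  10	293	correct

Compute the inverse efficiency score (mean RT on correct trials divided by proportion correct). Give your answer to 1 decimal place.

486.3 ms

Correct trials (n=7): 361, 340, 341, 386, 305, 357, 293
Mean correct RT = 2383/7 = 340.4286 ms
Proportion correct = 7/10
IES = 340.4286 / (7/10) = 486.327 ms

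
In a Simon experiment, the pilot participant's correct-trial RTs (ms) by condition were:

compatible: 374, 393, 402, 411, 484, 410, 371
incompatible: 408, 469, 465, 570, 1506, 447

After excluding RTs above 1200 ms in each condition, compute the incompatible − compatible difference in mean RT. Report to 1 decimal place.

incompatible: exclude 1506
M(compatible) = 2845/7 = 406.429
M(incompatible) = 2359/5 = 471.800
Difference = 471.800 − 406.429 = 65.371 ms

65.4 ms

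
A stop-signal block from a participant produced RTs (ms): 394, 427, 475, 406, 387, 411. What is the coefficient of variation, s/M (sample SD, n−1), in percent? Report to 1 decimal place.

n = 6, Σ = 2500, M = 416.6667
Σ(x−M)² = 5049.333; s = √(5049.333/5) = 31.7784
CV = 31.7784 / 416.6667 = 0.07627 = 7.627%

7.6%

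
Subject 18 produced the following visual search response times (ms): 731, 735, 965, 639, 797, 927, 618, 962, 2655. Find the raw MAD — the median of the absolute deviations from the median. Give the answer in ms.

158 ms

Sorted: 618, 639, 731, 735, 797, 927, 962, 965, 2655 → median = 797
|x − 797|: 66, 62, 168, 158, 0, 130, 179, 165, 1858
Sorted deviations: 0, 62, 66, 130, 158, 165, 168, 179, 1858 → MAD = 158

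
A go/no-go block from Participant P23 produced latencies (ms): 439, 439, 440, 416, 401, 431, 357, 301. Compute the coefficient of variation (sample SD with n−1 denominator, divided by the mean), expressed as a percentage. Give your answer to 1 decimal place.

n = 8, Σ = 3224, M = 403.0000
Σ(x−M)² = 17438.000; s = √(17438.000/7) = 49.9113
CV = 49.9113 / 403.0000 = 0.12385 = 12.385%

12.4%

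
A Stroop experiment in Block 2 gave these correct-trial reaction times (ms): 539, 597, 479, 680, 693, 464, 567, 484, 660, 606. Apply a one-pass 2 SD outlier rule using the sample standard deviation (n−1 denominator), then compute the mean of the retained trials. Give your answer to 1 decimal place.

n = 10, ΣRT = 5769, M = 576.900
Σ(x−M)² = 64760.90; s = √(64760.90/9) = 84.827
Cutoffs: 576.900 ± 2·84.827 → [407.2, 746.6]
No RTs fall outside the cutoffs; all 10 retained. Mean = 5769/10 = 576.900

576.9 ms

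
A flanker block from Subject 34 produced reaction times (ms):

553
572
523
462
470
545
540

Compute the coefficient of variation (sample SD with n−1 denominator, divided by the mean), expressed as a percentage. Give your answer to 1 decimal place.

8.0%

n = 7, Σ = 3665, M = 523.5714
Σ(x−M)² = 10601.714; s = √(10601.714/6) = 42.0351
CV = 42.0351 / 523.5714 = 0.08029 = 8.029%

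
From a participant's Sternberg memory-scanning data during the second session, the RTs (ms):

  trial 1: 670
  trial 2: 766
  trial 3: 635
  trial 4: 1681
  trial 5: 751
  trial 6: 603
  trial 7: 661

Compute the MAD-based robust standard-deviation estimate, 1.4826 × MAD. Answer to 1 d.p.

Sorted: 603, 635, 661, 670, 751, 766, 1681 → median = 670
|x − 670| sorted: 0, 9, 35, 67, 81, 96, 1011 → MAD = 67
Robust SD ≈ 1.4826 × 67 = 99.334

99.3 ms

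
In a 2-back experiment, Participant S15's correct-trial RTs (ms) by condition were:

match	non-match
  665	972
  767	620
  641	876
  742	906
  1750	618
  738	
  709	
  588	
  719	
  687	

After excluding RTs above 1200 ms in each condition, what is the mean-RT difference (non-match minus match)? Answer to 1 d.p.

match: exclude 1750
M(match) = 6256/9 = 695.111
M(non-match) = 3992/5 = 798.400
Difference = 798.400 − 695.111 = 103.289 ms

103.3 ms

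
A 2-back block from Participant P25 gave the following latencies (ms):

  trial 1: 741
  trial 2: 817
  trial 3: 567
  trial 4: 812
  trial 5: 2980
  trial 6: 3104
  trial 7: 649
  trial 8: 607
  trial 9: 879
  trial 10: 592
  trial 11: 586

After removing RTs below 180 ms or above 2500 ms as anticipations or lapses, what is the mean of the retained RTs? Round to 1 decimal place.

694.4 ms

Excluded: 2980, 3104
Retained (n=9): Σ = 6250
Mean = 6250/9 = 694.4444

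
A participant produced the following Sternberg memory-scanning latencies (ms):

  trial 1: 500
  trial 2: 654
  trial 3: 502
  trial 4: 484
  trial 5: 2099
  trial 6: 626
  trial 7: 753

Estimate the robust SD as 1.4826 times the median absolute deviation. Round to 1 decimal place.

186.8 ms

Sorted: 484, 500, 502, 626, 654, 753, 2099 → median = 626
|x − 626| sorted: 0, 28, 124, 126, 127, 142, 1473 → MAD = 126
Robust SD ≈ 1.4826 × 126 = 186.808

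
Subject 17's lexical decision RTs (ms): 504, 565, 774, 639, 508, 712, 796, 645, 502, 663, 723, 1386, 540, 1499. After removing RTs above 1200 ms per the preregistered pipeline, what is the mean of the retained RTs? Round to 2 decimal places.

Excluded: 1386, 1499
Retained (n=12): Σ = 7571
Mean = 7571/12 = 630.9167

630.92 ms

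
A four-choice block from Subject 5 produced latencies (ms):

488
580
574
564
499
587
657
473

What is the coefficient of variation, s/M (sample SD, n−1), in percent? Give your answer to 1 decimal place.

n = 8, Σ = 4422, M = 552.7500
Σ(x−M)² = 26803.500; s = √(26803.500/7) = 61.8795
CV = 61.8795 / 552.7500 = 0.11195 = 11.195%

11.2%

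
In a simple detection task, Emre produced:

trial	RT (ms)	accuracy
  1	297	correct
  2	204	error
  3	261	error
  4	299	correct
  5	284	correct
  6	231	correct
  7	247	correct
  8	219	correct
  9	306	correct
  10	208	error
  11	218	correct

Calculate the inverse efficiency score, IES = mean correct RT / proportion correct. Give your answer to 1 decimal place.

Correct trials (n=8): 297, 299, 284, 231, 247, 219, 306, 218
Mean correct RT = 2101/8 = 262.6250 ms
Proportion correct = 8/11
IES = 262.6250 / (8/11) = 361.109 ms

361.1 ms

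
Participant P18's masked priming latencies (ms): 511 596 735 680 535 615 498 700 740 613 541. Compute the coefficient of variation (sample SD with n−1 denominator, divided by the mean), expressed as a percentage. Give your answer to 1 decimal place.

n = 11, Σ = 6764, M = 614.9091
Σ(x−M)² = 78220.909; s = √(78220.909/10) = 88.4426
CV = 88.4426 / 614.9091 = 0.14383 = 14.383%

14.4%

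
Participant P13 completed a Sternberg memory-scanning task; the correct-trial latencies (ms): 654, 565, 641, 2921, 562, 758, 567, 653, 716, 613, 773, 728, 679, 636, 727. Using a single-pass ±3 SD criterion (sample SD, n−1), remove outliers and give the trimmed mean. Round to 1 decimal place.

662.3 ms

n = 15, ΣRT = 12193, M = 812.867
Σ(x−M)² = 4827089.73; s = √(4827089.73/14) = 587.190
Cutoffs: 812.867 ± 3·587.190 → [-948.7, 2574.4]
Outside: 2921 → excluded.
Retained (n=14): Σ = 9272, mean = 9272/14 = 662.286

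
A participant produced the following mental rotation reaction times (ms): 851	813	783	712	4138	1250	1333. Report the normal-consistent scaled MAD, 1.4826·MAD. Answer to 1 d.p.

206.1 ms

Sorted: 712, 783, 813, 851, 1250, 1333, 4138 → median = 851
|x − 851| sorted: 0, 38, 68, 139, 399, 482, 3287 → MAD = 139
Robust SD ≈ 1.4826 × 139 = 206.081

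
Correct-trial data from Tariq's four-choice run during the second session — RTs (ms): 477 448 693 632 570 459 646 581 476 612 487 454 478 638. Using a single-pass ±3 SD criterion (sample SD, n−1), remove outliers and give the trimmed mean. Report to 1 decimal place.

546.5 ms

n = 14, ΣRT = 7651, M = 546.500
Σ(x−M)² = 97025.50; s = √(97025.50/13) = 86.392
Cutoffs: 546.500 ± 3·86.392 → [287.3, 805.7]
No RTs fall outside the cutoffs; all 14 retained. Mean = 7651/14 = 546.500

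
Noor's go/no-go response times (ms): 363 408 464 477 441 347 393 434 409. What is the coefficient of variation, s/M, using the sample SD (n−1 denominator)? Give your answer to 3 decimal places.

n = 9, Σ = 3736, M = 415.1111
Σ(x−M)² = 15178.889; s = √(15178.889/8) = 43.5587
CV = 43.5587 / 415.1111 = 0.10493

0.105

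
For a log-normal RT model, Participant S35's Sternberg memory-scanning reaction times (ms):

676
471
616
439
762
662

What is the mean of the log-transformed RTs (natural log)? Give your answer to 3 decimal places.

6.385

ln(RT): 6.5162, 6.1549, 6.4232, 6.0845, 6.6359, 6.4953
Σ ln(RT) = 38.3100
Mean = 38.3100/6 = 6.38500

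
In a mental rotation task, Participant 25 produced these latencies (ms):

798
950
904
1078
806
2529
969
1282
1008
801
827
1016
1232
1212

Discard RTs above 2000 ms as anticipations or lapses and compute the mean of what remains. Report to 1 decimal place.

Excluded: 2529
Retained (n=13): Σ = 12883
Mean = 12883/13 = 991.0000

991.0 ms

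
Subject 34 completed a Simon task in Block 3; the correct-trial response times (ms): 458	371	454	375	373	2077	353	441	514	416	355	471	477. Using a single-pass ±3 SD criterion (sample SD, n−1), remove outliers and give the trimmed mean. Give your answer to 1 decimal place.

421.5 ms

n = 13, ΣRT = 7135, M = 548.846
Σ(x−M)² = 2562923.69; s = √(2562923.69/12) = 462.144
Cutoffs: 548.846 ± 3·462.144 → [-837.6, 1935.3]
Outside: 2077 → excluded.
Retained (n=12): Σ = 5058, mean = 5058/12 = 421.500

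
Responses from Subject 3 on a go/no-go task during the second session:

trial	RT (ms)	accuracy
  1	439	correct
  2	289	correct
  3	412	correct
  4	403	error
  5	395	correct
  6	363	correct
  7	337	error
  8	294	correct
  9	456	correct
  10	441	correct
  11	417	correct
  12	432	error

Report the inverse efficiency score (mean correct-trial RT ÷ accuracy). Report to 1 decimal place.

519.4 ms

Correct trials (n=9): 439, 289, 412, 395, 363, 294, 456, 441, 417
Mean correct RT = 3506/9 = 389.5556 ms
Proportion correct = 9/12
IES = 389.5556 / (9/12) = 519.407 ms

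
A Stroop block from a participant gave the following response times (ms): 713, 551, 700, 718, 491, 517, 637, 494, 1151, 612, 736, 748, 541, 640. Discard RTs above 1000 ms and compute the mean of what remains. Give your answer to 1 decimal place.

622.9 ms

Excluded: 1151
Retained (n=13): Σ = 8098
Mean = 8098/13 = 622.9231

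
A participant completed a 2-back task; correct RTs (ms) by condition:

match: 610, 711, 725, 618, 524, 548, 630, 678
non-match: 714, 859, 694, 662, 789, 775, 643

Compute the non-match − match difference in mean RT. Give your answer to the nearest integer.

103 ms

M(match) = 5044/8 = 630.500
M(non-match) = 5136/7 = 733.714
Difference = 733.714 − 630.500 = 103.214 ms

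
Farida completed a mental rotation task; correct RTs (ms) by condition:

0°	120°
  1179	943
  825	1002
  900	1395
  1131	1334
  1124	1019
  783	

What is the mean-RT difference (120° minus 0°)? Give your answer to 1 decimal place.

148.3 ms

M(0°) = 5942/6 = 990.333
M(120°) = 5693/5 = 1138.600
Difference = 1138.600 − 990.333 = 148.267 ms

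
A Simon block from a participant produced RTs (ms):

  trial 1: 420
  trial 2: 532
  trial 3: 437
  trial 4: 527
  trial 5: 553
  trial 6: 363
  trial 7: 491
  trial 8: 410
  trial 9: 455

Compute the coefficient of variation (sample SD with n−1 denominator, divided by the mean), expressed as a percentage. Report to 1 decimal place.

13.8%

n = 9, Σ = 4188, M = 465.3333
Σ(x−M)² = 33090.000; s = √(33090.000/8) = 64.3137
CV = 64.3137 / 465.3333 = 0.13821 = 13.821%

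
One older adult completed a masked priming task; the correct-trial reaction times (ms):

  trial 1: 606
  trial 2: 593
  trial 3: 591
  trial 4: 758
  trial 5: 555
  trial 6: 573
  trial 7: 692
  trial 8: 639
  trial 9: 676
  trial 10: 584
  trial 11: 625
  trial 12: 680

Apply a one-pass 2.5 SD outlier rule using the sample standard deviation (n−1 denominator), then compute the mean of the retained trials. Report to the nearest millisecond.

631 ms

n = 12, ΣRT = 7572, M = 631.000
Σ(x−M)² = 39394.00; s = √(39394.00/11) = 59.844
Cutoffs: 631.000 ± 2.5·59.844 → [481.4, 780.6]
No RTs fall outside the cutoffs; all 12 retained. Mean = 7572/12 = 631.000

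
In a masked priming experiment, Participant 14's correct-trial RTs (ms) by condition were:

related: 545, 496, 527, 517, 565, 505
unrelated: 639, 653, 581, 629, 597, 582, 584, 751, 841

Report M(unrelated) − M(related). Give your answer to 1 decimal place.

M(related) = 3155/6 = 525.833
M(unrelated) = 5857/9 = 650.778
Difference = 650.778 − 525.833 = 124.944 ms

124.9 ms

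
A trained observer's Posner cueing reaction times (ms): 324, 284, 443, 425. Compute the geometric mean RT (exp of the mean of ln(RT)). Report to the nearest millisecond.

ln(RT): 5.7807, 5.6490, 6.0936, 6.0521
Mean ln(RT) = 23.5754/4 = 5.89384
Geometric mean = exp(5.89384) = 362.80 ms

363 ms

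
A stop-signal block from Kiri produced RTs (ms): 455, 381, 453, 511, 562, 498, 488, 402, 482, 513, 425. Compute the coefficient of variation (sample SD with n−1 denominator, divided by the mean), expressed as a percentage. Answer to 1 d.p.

11.3%

n = 11, Σ = 5170, M = 470.0000
Σ(x−M)² = 28330.000; s = √(28330.000/10) = 53.2259
CV = 53.2259 / 470.0000 = 0.11325 = 11.325%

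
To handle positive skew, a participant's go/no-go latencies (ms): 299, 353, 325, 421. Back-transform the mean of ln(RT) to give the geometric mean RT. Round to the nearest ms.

347 ms

ln(RT): 5.7004, 5.8665, 5.7838, 6.0426
Mean ln(RT) = 23.3934/4 = 5.84834
Geometric mean = exp(5.84834) = 346.66 ms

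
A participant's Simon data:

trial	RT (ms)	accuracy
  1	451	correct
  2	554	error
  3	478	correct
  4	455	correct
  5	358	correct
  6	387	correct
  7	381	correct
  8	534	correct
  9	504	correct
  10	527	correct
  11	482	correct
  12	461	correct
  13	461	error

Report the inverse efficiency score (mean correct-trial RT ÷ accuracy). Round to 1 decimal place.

Correct trials (n=11): 451, 478, 455, 358, 387, 381, 534, 504, 527, 482, 461
Mean correct RT = 5018/11 = 456.1818 ms
Proportion correct = 11/13
IES = 456.1818 / (11/13) = 539.124 ms

539.1 ms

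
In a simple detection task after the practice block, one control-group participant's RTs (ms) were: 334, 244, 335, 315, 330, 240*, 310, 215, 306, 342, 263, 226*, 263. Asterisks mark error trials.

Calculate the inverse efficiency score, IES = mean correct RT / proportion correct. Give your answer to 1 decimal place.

349.9 ms

Correct trials (n=11): 334, 244, 335, 315, 330, 310, 215, 306, 342, 263, 263
Mean correct RT = 3257/11 = 296.0909 ms
Proportion correct = 11/13
IES = 296.0909 / (11/13) = 349.926 ms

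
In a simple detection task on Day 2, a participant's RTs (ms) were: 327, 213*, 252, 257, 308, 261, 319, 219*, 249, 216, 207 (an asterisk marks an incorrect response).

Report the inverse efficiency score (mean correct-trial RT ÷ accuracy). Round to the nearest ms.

325 ms

Correct trials (n=9): 327, 252, 257, 308, 261, 319, 249, 216, 207
Mean correct RT = 2396/9 = 266.2222 ms
Proportion correct = 9/11
IES = 266.2222 / (9/11) = 325.383 ms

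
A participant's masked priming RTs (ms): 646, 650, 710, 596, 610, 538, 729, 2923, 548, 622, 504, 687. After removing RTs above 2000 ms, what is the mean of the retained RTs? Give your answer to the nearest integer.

622 ms

Excluded: 2923
Retained (n=11): Σ = 6840
Mean = 6840/11 = 621.8182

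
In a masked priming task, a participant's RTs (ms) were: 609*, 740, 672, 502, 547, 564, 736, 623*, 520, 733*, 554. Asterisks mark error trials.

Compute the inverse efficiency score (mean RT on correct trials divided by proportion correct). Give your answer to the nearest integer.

Correct trials (n=8): 740, 672, 502, 547, 564, 736, 520, 554
Mean correct RT = 4835/8 = 604.3750 ms
Proportion correct = 8/11
IES = 604.3750 / (8/11) = 831.016 ms

831 ms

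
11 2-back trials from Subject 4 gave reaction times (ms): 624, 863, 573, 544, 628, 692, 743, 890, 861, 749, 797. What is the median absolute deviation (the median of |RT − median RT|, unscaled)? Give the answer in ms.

118 ms

Sorted: 544, 573, 624, 628, 692, 743, 749, 797, 861, 863, 890 → median = 743
|x − 743|: 119, 120, 170, 199, 115, 51, 0, 147, 118, 6, 54
Sorted deviations: 0, 6, 51, 54, 115, 118, 119, 120, 147, 170, 199 → MAD = 118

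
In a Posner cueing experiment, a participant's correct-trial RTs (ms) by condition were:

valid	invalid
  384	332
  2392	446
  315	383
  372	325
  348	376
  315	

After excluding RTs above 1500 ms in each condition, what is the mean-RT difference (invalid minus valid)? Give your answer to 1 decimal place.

25.6 ms

valid: exclude 2392
M(valid) = 1734/5 = 346.800
M(invalid) = 1862/5 = 372.400
Difference = 372.400 − 346.800 = 25.600 ms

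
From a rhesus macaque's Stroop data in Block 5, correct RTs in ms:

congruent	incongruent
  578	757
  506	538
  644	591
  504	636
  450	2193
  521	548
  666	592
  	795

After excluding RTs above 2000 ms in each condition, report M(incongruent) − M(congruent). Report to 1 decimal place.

84.0 ms

incongruent: exclude 2193
M(congruent) = 3869/7 = 552.714
M(incongruent) = 4457/7 = 636.714
Difference = 636.714 − 552.714 = 84.000 ms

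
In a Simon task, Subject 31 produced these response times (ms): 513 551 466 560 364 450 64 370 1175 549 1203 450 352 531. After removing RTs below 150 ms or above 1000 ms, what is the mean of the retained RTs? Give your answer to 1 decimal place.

Excluded: 64, 1175, 1203
Retained (n=11): Σ = 5156
Mean = 5156/11 = 468.7273

468.7 ms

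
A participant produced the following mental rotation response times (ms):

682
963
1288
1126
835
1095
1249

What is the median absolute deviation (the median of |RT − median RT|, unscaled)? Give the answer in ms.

Sorted: 682, 835, 963, 1095, 1126, 1249, 1288 → median = 1095
|x − 1095|: 413, 132, 193, 31, 260, 0, 154
Sorted deviations: 0, 31, 132, 154, 193, 260, 413 → MAD = 154

154 ms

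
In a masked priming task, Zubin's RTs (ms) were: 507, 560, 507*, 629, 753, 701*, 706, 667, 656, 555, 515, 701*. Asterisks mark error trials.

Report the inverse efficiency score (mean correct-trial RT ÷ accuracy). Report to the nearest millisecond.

Correct trials (n=9): 507, 560, 629, 753, 706, 667, 656, 555, 515
Mean correct RT = 5548/9 = 616.4444 ms
Proportion correct = 9/12
IES = 616.4444 / (9/12) = 821.926 ms

822 ms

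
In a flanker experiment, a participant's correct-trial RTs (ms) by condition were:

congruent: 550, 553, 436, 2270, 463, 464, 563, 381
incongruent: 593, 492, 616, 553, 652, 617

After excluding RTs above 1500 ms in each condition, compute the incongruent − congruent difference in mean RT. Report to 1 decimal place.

100.0 ms

congruent: exclude 2270
M(congruent) = 3410/7 = 487.143
M(incongruent) = 3523/6 = 587.167
Difference = 587.167 − 487.143 = 100.024 ms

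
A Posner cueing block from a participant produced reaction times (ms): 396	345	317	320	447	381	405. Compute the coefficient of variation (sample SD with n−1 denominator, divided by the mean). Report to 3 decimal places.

0.129

n = 7, Σ = 2611, M = 373.0000
Σ(x−M)² = 13822.000; s = √(13822.000/6) = 47.9965
CV = 47.9965 / 373.0000 = 0.12868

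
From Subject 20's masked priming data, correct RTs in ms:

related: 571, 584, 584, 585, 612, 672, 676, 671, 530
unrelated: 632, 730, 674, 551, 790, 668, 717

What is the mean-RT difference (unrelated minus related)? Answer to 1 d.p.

M(related) = 5485/9 = 609.444
M(unrelated) = 4762/7 = 680.286
Difference = 680.286 − 609.444 = 70.841 ms

70.8 ms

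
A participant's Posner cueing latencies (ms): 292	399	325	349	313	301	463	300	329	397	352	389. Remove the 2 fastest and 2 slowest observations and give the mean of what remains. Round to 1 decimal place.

344.4 ms

Sorted: 292, 300, 301, 313, 325, 329, 349, 352, 389, 397, 399, 463
Drop lowest 2 (292, 300) and highest 2 (399, 463)
Remaining (n=8): Σ = 2755, mean = 2755/8 = 344.375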